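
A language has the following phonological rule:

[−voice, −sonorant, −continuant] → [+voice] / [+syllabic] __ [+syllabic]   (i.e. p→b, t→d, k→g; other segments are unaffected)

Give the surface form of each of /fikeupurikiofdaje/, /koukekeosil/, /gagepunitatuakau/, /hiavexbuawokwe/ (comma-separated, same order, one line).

figeuburigiofdaje, kougegeosil, gagebunidaduagau, hiavexbuawokwe

/fikeupurikiofdaje/: /k/ is a voiceless stop between vowels /i/ and /e/, so it voices to [g]. /p/ is a voiceless stop between vowels /u/ and /u/, so it voices to [b]. /k/ is a voiceless stop between vowels /i/ and /i/, so it voices to [g]. → [figeuburigiofdaje].
/koukekeosil/: /k/ is a voiceless stop between vowels /u/ and /e/, so it voices to [g]. /k/ is a voiceless stop between vowels /e/ and /e/, so it voices to [g]. → [kougegeosil].
/gagepunitatuakau/: /p/ is a voiceless stop between vowels /e/ and /u/, so it voices to [b]. /t/ is a voiceless stop between vowels /i/ and /a/, so it voices to [d]. /t/ is a voiceless stop between vowels /a/ and /u/, so it voices to [d]. /k/ is a voiceless stop between vowels /a/ and /a/, so it voices to [g]. → [gagebunidaduagau].
/hiavexbuawokwe/: the rule's environment is not met; surfaces unchanged as [hiavexbuawokwe].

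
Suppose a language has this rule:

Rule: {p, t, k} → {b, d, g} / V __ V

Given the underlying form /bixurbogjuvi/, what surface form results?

bixurbogjuvi

No segment of /bixurbogjuvi/ meets the structural description of the rule, so the form surfaces unchanged.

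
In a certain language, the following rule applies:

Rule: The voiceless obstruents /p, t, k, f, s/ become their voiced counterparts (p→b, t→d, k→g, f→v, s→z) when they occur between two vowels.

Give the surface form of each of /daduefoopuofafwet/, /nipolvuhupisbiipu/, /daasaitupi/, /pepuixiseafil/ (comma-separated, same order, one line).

daduevoobuovafwet, nibolvuhubisbiibu, daazaidubi, pebuixizeavil

/daduefoopuofafwet/: /f/ is a voiceless obstruent between vowels /e/ and /o/, so it voices to [v]. /p/ is a voiceless obstruent between vowels /o/ and /u/, so it voices to [b]. /f/ is a voiceless obstruent between vowels /o/ and /a/, so it voices to [v]. → [daduevoobuovafwet].
/nipolvuhupisbiipu/: /p/ is a voiceless obstruent between vowels /i/ and /o/, so it voices to [b]. /p/ is a voiceless obstruent between vowels /u/ and /i/, so it voices to [b]. /p/ is a voiceless obstruent between vowels /i/ and /u/, so it voices to [b]. → [nibolvuhubisbiibu].
/daasaitupi/: /s/ is a voiceless obstruent between vowels /a/ and /a/, so it voices to [z]. /t/ is a voiceless obstruent between vowels /i/ and /u/, so it voices to [d]. /p/ is a voiceless obstruent between vowels /u/ and /i/, so it voices to [b]. → [daazaidubi].
/pepuixiseafil/: /p/ is a voiceless obstruent between vowels /e/ and /u/, so it voices to [b]. /s/ is a voiceless obstruent between vowels /i/ and /e/, so it voices to [z]. /f/ is a voiceless obstruent between vowels /a/ and /i/, so it voices to [v]. → [pebuixizeavil].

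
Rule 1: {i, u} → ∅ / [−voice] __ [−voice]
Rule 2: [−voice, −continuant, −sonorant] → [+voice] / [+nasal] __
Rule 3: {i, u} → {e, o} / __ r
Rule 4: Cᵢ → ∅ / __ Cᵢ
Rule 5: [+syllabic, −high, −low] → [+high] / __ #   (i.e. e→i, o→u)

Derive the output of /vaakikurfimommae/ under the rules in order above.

Rule 1 (high vowel syncope): /i/ is a high vowel flanked by voiceless consonants /k/ and /k/, so it deletes. /vaakikurfimommae/ → vaakkurfimommae.
Rule 2 (post-nasal voicing): no segment meets the environment; /vaakkurfimommae/ is unchanged.
Rule 3 (pre-rhotic lowering): /u/ is a high vowel immediately before /r/, so it lowers to [o]. /vaakkurfimommae/ → vaakkorfimommae.
Rule 4 (degemination): /kk/ is a geminate; the first /k/ deletes. /mm/ is a geminate; the first /m/ deletes. /vaakkorfimommae/ → vaakorfimomae.
Rule 5 (final vowel raising): /e/ is a mid vowel in word-final position, so it raises to [i]. /vaakorfimomae/ → vaakorfimomai.

vaakorfimomai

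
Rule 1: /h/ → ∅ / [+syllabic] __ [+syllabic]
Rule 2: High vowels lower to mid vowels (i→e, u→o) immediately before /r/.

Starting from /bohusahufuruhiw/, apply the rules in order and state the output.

Rule 1 (intervocalic h-deletion): /h/ occurs between vowels /o/ and /u/, so it deletes. /h/ occurs between vowels /a/ and /u/, so it deletes. /h/ occurs between vowels /u/ and /i/, so it deletes. /bohusahufuruhiw/ → bousaufuruiw.
Rule 2 (pre-rhotic lowering): /u/ is a high vowel immediately before /r/, so it lowers to [o]. /bousaufuruiw/ → bousauforuiw.

bousauforuiw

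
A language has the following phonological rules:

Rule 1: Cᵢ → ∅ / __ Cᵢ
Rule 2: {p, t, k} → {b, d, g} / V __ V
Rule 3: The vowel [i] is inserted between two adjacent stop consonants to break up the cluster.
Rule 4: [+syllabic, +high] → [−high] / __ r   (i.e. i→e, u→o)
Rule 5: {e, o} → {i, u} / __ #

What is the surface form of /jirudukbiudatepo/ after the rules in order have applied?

jerudukibiudadebu

Rule 1 (degemination): no segment meets the environment; /jirudukbiudatepo/ is unchanged.
Rule 2 (intervocalic voicing): /t/ is a voiceless stop between vowels /a/ and /e/, so it voices to [d]. /p/ is a voiceless stop between vowels /e/ and /o/, so it voices to [b]. /jirudukbiudatepo/ → jirudukbiudadebo.
Rule 3 (stop-cluster i-epenthesis): /k/ and /b/ form a stop–stop cluster, so [i] is inserted between them. /jirudukbiudadebo/ → jirudukibiudadebo.
Rule 4 (pre-rhotic lowering): /i/ is a high vowel immediately before /r/, so it lowers to [e]. /jirudukibiudadebo/ → jerudukibiudadebo.
Rule 5 (final vowel raising): /o/ is a mid vowel in word-final position, so it raises to [u]. /jerudukibiudadebo/ → jerudukibiudadebu.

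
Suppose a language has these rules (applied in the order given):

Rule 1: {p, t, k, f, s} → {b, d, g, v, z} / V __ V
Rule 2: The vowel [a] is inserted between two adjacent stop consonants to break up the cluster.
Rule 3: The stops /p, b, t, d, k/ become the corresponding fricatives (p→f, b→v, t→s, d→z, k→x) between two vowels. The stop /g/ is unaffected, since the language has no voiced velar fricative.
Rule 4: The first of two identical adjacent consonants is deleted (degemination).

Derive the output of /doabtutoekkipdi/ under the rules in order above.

doavasuzoexaxifazi

Rule 1 (intervocalic voicing): /t/ is a voiceless obstruent between vowels /u/ and /o/, so it voices to [d]. /doabtutoekkipdi/ → doabtudoekkipdi.
Rule 2 (stop-cluster a-epenthesis): /b/ and /t/ form a stop–stop cluster, so [a] is inserted between them. /k/ and /k/ form a stop–stop cluster, so [a] is inserted between them. /p/ and /d/ form a stop–stop cluster, so [a] is inserted between them. /doabtudoekkipdi/ → doabatudoekakipadi.
Rule 3 (intervocalic spirantization): /b/ is a stop between vowels /a/ and /a/, so it spirantizes to the fricative [v]. /t/ is a stop between vowels /a/ and /u/, so it spirantizes to the fricative [s]. /d/ is a stop between vowels /u/ and /o/, so it spirantizes to the fricative [z]. /k/ is a stop between vowels /e/ and /a/, so it spirantizes to the fricative [x]. /k/ is a stop between vowels /a/ and /i/, so it spirantizes to the fricative [x]. /p/ is a stop between vowels /i/ and /a/, so it spirantizes to the fricative [f]. /d/ is a stop between vowels /a/ and /i/, so it spirantizes to the fricative [z]. /doabatudoekakipadi/ → doavasuzoexaxifazi.
Rule 4 (degemination): no segment meets the environment; /doavasuzoexaxifazi/ is unchanged.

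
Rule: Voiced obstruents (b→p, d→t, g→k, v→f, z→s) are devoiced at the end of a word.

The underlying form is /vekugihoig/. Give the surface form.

vekugihoik

/g/ is a voiced obstruent in word-final position, so it devoices to [k].
Surface form: [vekugihoik].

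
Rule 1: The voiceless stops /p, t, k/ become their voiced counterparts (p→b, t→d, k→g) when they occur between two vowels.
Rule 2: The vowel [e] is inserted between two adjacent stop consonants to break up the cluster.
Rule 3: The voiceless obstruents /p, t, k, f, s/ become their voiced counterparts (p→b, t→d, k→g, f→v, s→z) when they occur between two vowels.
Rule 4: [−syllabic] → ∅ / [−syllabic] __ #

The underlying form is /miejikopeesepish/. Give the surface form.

Rule 1 (intervocalic voicing): /k/ is a voiceless stop between vowels /i/ and /o/, so it voices to [g]. /p/ is a voiceless stop between vowels /o/ and /e/, so it voices to [b]. /p/ is a voiceless stop between vowels /e/ and /i/, so it voices to [b]. /miejikopeesepish/ → miejigobeesebish.
Rule 2 (stop-cluster e-epenthesis): no segment meets the environment; /miejigobeesebish/ is unchanged.
Rule 3 (intervocalic voicing): /s/ is a voiceless obstruent between vowels /e/ and /e/, so it voices to [z]. /miejigobeesebish/ → miejigobeezebish.
Rule 4 (final cluster simplification): /h/ is the second consonant of a word-final cluster /sh/, so it deletes. /miejigobeezebish/ → miejigobeezebis.

miejigobeezebis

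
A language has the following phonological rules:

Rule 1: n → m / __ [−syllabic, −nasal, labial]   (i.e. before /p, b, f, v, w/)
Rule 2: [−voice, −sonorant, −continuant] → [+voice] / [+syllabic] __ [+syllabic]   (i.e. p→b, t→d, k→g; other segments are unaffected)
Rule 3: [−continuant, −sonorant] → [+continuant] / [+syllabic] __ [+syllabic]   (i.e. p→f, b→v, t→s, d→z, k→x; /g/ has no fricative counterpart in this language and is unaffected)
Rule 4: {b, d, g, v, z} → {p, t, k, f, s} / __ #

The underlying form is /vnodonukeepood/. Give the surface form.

vnozonugeevoot

Rule 1 (nasal place assimilation): no segment meets the environment; /vnodonukeepood/ is unchanged.
Rule 2 (intervocalic voicing): /k/ is a voiceless stop between vowels /u/ and /e/, so it voices to [g]. /p/ is a voiceless stop between vowels /e/ and /o/, so it voices to [b]. /vnodonukeepood/ → vnodonugeebood.
Rule 3 (intervocalic spirantization): /d/ is a stop between vowels /o/ and /o/, so it spirantizes to the fricative [z]. /b/ is a stop between vowels /e/ and /o/, so it spirantizes to the fricative [v]. /vnodonugeebood/ → vnozonugeevood.
Rule 4 (final devoicing): /d/ is a voiced obstruent in word-final position, so it devoices to [t]. /vnozonugeevood/ → vnozonugeevoot.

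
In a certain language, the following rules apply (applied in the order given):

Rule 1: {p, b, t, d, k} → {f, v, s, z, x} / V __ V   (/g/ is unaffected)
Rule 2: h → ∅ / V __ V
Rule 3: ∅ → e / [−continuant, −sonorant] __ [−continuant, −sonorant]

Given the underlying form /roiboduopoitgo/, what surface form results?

roivozuofoitego

Rule 1 (intervocalic spirantization): /b/ is a stop between vowels /i/ and /o/, so it spirantizes to the fricative [v]. /d/ is a stop between vowels /o/ and /u/, so it spirantizes to the fricative [z]. /p/ is a stop between vowels /o/ and /o/, so it spirantizes to the fricative [f]. /roiboduopoitgo/ → roivozuofoitgo.
Rule 2 (intervocalic h-deletion): no segment meets the environment; /roivozuofoitgo/ is unchanged.
Rule 3 (stop-cluster e-epenthesis): /t/ and /g/ form a stop–stop cluster, so [e] is inserted between them. /roivozuofoitgo/ → roivozuofoitego.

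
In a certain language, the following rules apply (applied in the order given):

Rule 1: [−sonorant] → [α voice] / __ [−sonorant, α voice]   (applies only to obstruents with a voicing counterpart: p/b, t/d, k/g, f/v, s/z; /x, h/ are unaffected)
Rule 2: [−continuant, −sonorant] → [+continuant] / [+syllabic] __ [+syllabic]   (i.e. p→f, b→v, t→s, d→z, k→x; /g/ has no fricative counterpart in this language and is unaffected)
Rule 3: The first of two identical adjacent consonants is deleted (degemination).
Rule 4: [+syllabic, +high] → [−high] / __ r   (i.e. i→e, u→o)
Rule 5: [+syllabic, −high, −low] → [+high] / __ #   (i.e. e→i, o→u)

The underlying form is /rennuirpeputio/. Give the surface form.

Rule 1 (regressive voicing assimilation): no segment meets the environment; /rennuirpeputio/ is unchanged.
Rule 2 (intervocalic spirantization): /p/ is a stop between vowels /e/ and /u/, so it spirantizes to the fricative [f]. /t/ is a stop between vowels /u/ and /i/, so it spirantizes to the fricative [s]. /rennuirpeputio/ → rennuirpefusio.
Rule 3 (degemination): /nn/ is a geminate; the first /n/ deletes. /rennuirpefusio/ → renuirpefusio.
Rule 4 (pre-rhotic lowering): /i/ is a high vowel immediately before /r/, so it lowers to [e]. /renuirpefusio/ → renuerpefusio.
Rule 5 (final vowel raising): /o/ is a mid vowel in word-final position, so it raises to [u]. /renuerpefusio/ → renuerpefusiu.

renuerpefusiu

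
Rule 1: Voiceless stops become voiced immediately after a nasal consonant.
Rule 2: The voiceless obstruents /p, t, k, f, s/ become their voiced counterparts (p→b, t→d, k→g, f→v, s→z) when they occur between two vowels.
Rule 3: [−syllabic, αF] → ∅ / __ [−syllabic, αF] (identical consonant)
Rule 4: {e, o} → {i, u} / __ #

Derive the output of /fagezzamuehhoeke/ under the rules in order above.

fagezamuehoegi

Rule 1 (post-nasal voicing): no segment meets the environment; /fagezzamuehhoeke/ is unchanged.
Rule 2 (intervocalic voicing): /k/ is a voiceless obstruent between vowels /e/ and /e/, so it voices to [g]. /fagezzamuehhoeke/ → fagezzamuehhoege.
Rule 3 (degemination): /zz/ is a geminate; the first /z/ deletes. /hh/ is a geminate; the first /h/ deletes. /fagezzamuehhoege/ → fagezamuehoege.
Rule 4 (final vowel raising): /e/ is a mid vowel in word-final position, so it raises to [i]. /fagezamuehoege/ → fagezamuehoegi.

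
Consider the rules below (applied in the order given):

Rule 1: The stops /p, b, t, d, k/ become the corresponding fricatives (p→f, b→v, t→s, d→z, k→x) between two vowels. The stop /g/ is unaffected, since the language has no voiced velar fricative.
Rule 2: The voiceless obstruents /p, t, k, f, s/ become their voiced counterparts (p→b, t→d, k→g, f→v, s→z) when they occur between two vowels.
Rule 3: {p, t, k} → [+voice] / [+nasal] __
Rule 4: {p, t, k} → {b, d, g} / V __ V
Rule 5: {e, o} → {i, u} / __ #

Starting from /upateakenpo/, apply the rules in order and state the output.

Rule 1 (intervocalic spirantization): /p/ is a stop between vowels /u/ and /a/, so it spirantizes to the fricative [f]. /t/ is a stop between vowels /a/ and /e/, so it spirantizes to the fricative [s]. /k/ is a stop between vowels /a/ and /e/, so it spirantizes to the fricative [x]. /upateakenpo/ → ufaseaxenpo.
Rule 2 (intervocalic voicing): /f/ is a voiceless obstruent between vowels /u/ and /a/, so it voices to [v]. /s/ is a voiceless obstruent between vowels /a/ and /e/, so it voices to [z]. /ufaseaxenpo/ → uvazeaxenpo.
Rule 3 (post-nasal voicing): /p/ is a voiceless stop immediately after the nasal /n/, so it voices to [b]. /uvazeaxenpo/ → uvazeaxenbo.
Rule 4 (intervocalic voicing): no segment meets the environment; /uvazeaxenbo/ is unchanged.
Rule 5 (final vowel raising): /o/ is a mid vowel in word-final position, so it raises to [u]. /uvazeaxenbo/ → uvazeaxenbu.

uvazeaxenbu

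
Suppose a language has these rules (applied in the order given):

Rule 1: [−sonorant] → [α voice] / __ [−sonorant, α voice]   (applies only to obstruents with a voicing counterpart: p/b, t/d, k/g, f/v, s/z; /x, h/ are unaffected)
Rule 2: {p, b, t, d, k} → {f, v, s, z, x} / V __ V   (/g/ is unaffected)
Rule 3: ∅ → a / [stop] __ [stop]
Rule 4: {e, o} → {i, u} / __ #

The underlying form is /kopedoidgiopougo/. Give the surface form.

kofezoidagiofougu

Rule 1 (regressive voicing assimilation): no segment meets the environment; /kopedoidgiopougo/ is unchanged.
Rule 2 (intervocalic spirantization): /p/ is a stop between vowels /o/ and /e/, so it spirantizes to the fricative [f]. /d/ is a stop between vowels /e/ and /o/, so it spirantizes to the fricative [z]. /p/ is a stop between vowels /o/ and /o/, so it spirantizes to the fricative [f]. /kopedoidgiopougo/ → kofezoidgiofougo.
Rule 3 (stop-cluster a-epenthesis): /d/ and /g/ form a stop–stop cluster, so [a] is inserted between them. /kofezoidgiofougo/ → kofezoidagiofougo.
Rule 4 (final vowel raising): /o/ is a mid vowel in word-final position, so it raises to [u]. /kofezoidagiofougo/ → kofezoidagiofougu.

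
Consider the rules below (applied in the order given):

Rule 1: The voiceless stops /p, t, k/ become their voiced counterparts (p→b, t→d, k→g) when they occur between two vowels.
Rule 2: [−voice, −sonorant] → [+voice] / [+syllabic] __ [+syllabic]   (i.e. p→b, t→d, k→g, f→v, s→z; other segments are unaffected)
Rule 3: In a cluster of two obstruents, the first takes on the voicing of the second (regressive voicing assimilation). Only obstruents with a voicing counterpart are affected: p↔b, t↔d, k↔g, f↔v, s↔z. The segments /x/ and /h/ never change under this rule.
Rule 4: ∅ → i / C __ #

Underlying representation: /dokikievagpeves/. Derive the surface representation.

dogigievakpevesi

Rule 1 (intervocalic voicing): /k/ is a voiceless stop between vowels /o/ and /i/, so it voices to [g]. /k/ is a voiceless stop between vowels /i/ and /i/, so it voices to [g]. /dokikievagpeves/ → dogigievagpeves.
Rule 2 (intervocalic voicing): no segment meets the environment; /dogigievagpeves/ is unchanged.
Rule 3 (regressive voicing assimilation): /g/ precedes the voiceless obstruent /p/, so it devoices to [k] by assimilation. /dogigievagpeves/ → dogigievakpeves.
Rule 4 (final i-epenthesis): the form ends in the consonant /s/, so [i] is inserted word-finally. /dogigievakpeves/ → dogigievakpevesi.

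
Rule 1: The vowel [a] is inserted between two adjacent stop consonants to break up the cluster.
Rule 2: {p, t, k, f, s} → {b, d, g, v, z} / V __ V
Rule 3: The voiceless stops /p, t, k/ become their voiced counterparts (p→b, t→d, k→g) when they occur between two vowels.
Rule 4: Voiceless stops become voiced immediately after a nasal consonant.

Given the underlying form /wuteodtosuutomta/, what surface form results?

wudeodadozuudomda

Rule 1 (stop-cluster a-epenthesis): /d/ and /t/ form a stop–stop cluster, so [a] is inserted between them. /wuteodtosuutomta/ → wuteodatosuutomta.
Rule 2 (intervocalic voicing): /t/ is a voiceless obstruent between vowels /u/ and /e/, so it voices to [d]. /t/ is a voiceless obstruent between vowels /a/ and /o/, so it voices to [d]. /s/ is a voiceless obstruent between vowels /o/ and /u/, so it voices to [z]. /t/ is a voiceless obstruent between vowels /u/ and /o/, so it voices to [d]. /wuteodatosuutomta/ → wudeodadozuudomta.
Rule 3 (intervocalic voicing): no segment meets the environment; /wudeodadozuudomta/ is unchanged.
Rule 4 (post-nasal voicing): /t/ is a voiceless stop immediately after the nasal /m/, so it voices to [d]. /wudeodadozuudomta/ → wudeodadozuudomda.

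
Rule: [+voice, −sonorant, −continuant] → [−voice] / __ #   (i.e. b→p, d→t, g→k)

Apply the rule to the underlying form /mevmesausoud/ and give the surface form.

/d/ is a voiced stop in word-final position, so it devoices to [t].
Surface form: [mevmesausout].

mevmesausout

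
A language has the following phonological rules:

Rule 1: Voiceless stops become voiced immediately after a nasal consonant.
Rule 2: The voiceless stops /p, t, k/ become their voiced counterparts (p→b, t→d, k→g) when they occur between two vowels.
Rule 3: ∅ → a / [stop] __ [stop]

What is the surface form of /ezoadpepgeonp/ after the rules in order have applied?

Rule 1 (post-nasal voicing): /p/ is a voiceless stop immediately after the nasal /n/, so it voices to [b]. /ezoadpepgeonp/ → ezoadpepgeonb.
Rule 2 (intervocalic voicing): no segment meets the environment; /ezoadpepgeonb/ is unchanged.
Rule 3 (stop-cluster a-epenthesis): /d/ and /p/ form a stop–stop cluster, so [a] is inserted between them. /p/ and /g/ form a stop–stop cluster, so [a] is inserted between them. /ezoadpepgeonb/ → ezoadapepageonb.

ezoadapepageonb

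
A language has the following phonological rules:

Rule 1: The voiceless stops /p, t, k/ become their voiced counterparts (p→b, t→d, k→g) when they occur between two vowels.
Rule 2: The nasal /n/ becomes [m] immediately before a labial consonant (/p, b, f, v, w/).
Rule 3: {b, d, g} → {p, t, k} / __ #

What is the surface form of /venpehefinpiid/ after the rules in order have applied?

Rule 1 (intervocalic voicing): no segment meets the environment; /venpehefinpiid/ is unchanged.
Rule 2 (nasal place assimilation): /n/ precedes the labial consonant /p/, so it assimilates in place to [m]. /n/ precedes the labial consonant /p/, so it assimilates in place to [m]. /venpehefinpiid/ → vempehefimpiid.
Rule 3 (final devoicing): /d/ is a voiced stop in word-final position, so it devoices to [t]. /vempehefimpiid/ → vempehefimpiit.

vempehefimpiit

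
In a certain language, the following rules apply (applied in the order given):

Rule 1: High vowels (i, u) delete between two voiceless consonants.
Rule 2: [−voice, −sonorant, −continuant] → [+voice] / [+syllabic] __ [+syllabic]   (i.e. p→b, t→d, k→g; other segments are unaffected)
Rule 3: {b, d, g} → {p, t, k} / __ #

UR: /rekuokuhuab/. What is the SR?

reguokhuap

Rule 1 (high vowel syncope): /u/ is a high vowel flanked by voiceless consonants /k/ and /h/, so it deletes. /rekuokuhuab/ → rekuokhuab.
Rule 2 (intervocalic voicing): /k/ is a voiceless stop between vowels /e/ and /u/, so it voices to [g]. /rekuokhuab/ → reguokhuab.
Rule 3 (final devoicing): /b/ is a voiced stop in word-final position, so it devoices to [p]. /reguokhuab/ → reguokhuap.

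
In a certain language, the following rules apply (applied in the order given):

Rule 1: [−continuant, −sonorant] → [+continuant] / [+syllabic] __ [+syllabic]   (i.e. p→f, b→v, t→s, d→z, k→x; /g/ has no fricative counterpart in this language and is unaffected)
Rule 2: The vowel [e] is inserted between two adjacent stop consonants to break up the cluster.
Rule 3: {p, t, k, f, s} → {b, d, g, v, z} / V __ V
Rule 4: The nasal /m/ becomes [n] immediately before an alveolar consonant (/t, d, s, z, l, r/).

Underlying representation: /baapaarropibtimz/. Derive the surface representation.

baavaarrovibedinz

Rule 1 (intervocalic spirantization): /p/ is a stop between vowels /a/ and /a/, so it spirantizes to the fricative [f]. /p/ is a stop between vowels /o/ and /i/, so it spirantizes to the fricative [f]. /baapaarropibtimz/ → baafaarrofibtimz.
Rule 2 (stop-cluster e-epenthesis): /b/ and /t/ form a stop–stop cluster, so [e] is inserted between them. /baafaarrofibtimz/ → baafaarrofibetimz.
Rule 3 (intervocalic voicing): /f/ is a voiceless obstruent between vowels /a/ and /a/, so it voices to [v]. /f/ is a voiceless obstruent between vowels /o/ and /i/, so it voices to [v]. /t/ is a voiceless obstruent between vowels /e/ and /i/, so it voices to [d]. /baafaarrofibetimz/ → baavaarrovibedimz.
Rule 4 (nasal place assimilation): /m/ precedes the alveolar consonant /z/, so it assimilates in place to [n]. /baavaarrovibedimz/ → baavaarrovibedinz.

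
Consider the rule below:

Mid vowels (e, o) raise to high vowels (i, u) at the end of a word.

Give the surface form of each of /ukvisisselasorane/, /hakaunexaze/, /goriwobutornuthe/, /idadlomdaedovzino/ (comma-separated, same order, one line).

/ukvisisselasorane/: /e/ is a mid vowel in word-final position, so it raises to [i]. → [ukvisisselasorani].
/hakaunexaze/: /e/ is a mid vowel in word-final position, so it raises to [i]. → [hakaunexazi].
/goriwobutornuthe/: /e/ is a mid vowel in word-final position, so it raises to [i]. → [goriwobutornuthi].
/idadlomdaedovzino/: /o/ is a mid vowel in word-final position, so it raises to [u]. → [idadlomdaedovzinu].

ukvisisselasorani, hakaunexazi, goriwobutornuthi, idadlomdaedovzinu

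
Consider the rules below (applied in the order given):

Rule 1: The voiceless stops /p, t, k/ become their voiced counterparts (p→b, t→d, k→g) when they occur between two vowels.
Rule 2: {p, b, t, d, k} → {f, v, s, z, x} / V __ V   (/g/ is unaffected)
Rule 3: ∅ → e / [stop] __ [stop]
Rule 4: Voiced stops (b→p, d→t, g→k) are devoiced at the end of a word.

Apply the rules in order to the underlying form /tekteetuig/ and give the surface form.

teketeezuik

Rule 1 (intervocalic voicing): /t/ is a voiceless stop between vowels /e/ and /u/, so it voices to [d]. /tekteetuig/ → tekteeduig.
Rule 2 (intervocalic spirantization): /d/ is a stop between vowels /e/ and /u/, so it spirantizes to the fricative [z]. /tekteeduig/ → tekteezuig.
Rule 3 (stop-cluster e-epenthesis): /k/ and /t/ form a stop–stop cluster, so [e] is inserted between them. /tekteezuig/ → teketeezuig.
Rule 4 (final devoicing): /g/ is a voiced stop in word-final position, so it devoices to [k]. /teketeezuig/ → teketeezuik.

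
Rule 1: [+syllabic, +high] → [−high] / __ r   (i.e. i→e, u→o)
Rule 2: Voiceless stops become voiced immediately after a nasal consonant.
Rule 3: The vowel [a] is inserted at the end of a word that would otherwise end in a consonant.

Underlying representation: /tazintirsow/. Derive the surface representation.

tazindersowa

Rule 1 (pre-rhotic lowering): /i/ is a high vowel immediately before /r/, so it lowers to [e]. /tazintirsow/ → tazintersow.
Rule 2 (post-nasal voicing): /t/ is a voiceless stop immediately after the nasal /n/, so it voices to [d]. /tazintersow/ → tazindersow.
Rule 3 (final a-epenthesis): the form ends in the consonant /w/, so [a] is inserted word-finally. /tazindersow/ → tazindersowa.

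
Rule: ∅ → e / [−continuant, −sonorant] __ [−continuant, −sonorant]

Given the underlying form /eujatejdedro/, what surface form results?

eujatejdedro

No segment of /eujatejdedro/ meets the structural description of the rule, so the form surfaces unchanged.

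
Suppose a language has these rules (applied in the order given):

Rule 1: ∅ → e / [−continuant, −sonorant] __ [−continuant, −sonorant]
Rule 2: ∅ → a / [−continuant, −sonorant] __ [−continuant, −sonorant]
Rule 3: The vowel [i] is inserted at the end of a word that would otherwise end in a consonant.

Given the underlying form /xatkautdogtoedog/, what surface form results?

Rule 1 (stop-cluster e-epenthesis): /t/ and /k/ form a stop–stop cluster, so [e] is inserted between them. /t/ and /d/ form a stop–stop cluster, so [e] is inserted between them. /g/ and /t/ form a stop–stop cluster, so [e] is inserted between them. /xatkautdogtoedog/ → xatekautedogetoedog.
Rule 2 (stop-cluster a-epenthesis): no segment meets the environment; /xatekautedogetoedog/ is unchanged.
Rule 3 (final i-epenthesis): the form ends in the consonant /g/, so [i] is inserted word-finally. /xatekautedogetoedog/ → xatekautedogetoedogi.

xatekautedogetoedogi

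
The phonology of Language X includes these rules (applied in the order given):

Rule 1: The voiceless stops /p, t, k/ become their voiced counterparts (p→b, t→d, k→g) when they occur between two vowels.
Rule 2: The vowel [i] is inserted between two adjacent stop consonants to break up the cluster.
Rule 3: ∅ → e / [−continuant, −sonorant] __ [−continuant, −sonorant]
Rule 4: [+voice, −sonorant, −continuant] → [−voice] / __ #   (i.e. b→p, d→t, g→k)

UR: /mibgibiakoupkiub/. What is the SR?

mibigibiagoupikiup

Rule 1 (intervocalic voicing): /k/ is a voiceless stop between vowels /a/ and /o/, so it voices to [g]. /mibgibiakoupkiub/ → mibgibiagoupkiub.
Rule 2 (stop-cluster i-epenthesis): /b/ and /g/ form a stop–stop cluster, so [i] is inserted between them. /p/ and /k/ form a stop–stop cluster, so [i] is inserted between them. /mibgibiagoupkiub/ → mibigibiagoupikiub.
Rule 3 (stop-cluster e-epenthesis): no segment meets the environment; /mibigibiagoupikiub/ is unchanged.
Rule 4 (final devoicing): /b/ is a voiced stop in word-final position, so it devoices to [p]. /mibigibiagoupikiub/ → mibigibiagoupikiup.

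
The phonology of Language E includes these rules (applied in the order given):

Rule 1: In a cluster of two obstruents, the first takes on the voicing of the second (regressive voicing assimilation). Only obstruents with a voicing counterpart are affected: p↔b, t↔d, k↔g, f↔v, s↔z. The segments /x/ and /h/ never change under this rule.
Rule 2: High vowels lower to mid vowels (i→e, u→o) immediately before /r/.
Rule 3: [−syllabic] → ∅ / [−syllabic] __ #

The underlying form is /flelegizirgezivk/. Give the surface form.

flelegizergezif

Rule 1 (regressive voicing assimilation): /v/ precedes the voiceless obstruent /k/, so it devoices to [f] by assimilation. /flelegizirgezivk/ → flelegizirgezifk.
Rule 2 (pre-rhotic lowering): /i/ is a high vowel immediately before /r/, so it lowers to [e]. /flelegizirgezifk/ → flelegizergezifk.
Rule 3 (final cluster simplification): /k/ is the second consonant of a word-final cluster /fk/, so it deletes. /flelegizergezifk/ → flelegizergezif.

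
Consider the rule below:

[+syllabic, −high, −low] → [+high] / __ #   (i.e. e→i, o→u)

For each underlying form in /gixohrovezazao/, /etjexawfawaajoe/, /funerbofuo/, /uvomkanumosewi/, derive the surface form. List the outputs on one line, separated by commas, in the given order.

gixohrovezazau, etjexawfawaajoi, funerbofuu, uvomkanumosewi

/gixohrovezazao/: /o/ is a mid vowel in word-final position, so it raises to [u]. → [gixohrovezazau].
/etjexawfawaajoe/: /e/ is a mid vowel in word-final position, so it raises to [i]. → [etjexawfawaajoi].
/funerbofuo/: /o/ is a mid vowel in word-final position, so it raises to [u]. → [funerbofuu].
/uvomkanumosewi/: the rule's environment is not met; surfaces unchanged as [uvomkanumosewi].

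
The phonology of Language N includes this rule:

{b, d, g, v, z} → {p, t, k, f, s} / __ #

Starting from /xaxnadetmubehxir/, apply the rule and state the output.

xaxnadetmubehxir

No segment of /xaxnadetmubehxir/ meets the structural description of the rule, so the form surfaces unchanged.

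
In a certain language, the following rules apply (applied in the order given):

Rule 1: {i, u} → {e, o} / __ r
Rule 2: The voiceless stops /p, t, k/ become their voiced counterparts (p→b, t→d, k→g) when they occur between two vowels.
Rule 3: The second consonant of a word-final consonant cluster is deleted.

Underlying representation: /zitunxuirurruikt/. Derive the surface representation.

Rule 1 (pre-rhotic lowering): /i/ is a high vowel immediately before /r/, so it lowers to [e]. /u/ is a high vowel immediately before /r/, so it lowers to [o]. /zitunxuirurruikt/ → zitunxuerorruikt.
Rule 2 (intervocalic voicing): /t/ is a voiceless stop between vowels /i/ and /u/, so it voices to [d]. /zitunxuerorruikt/ → zidunxuerorruikt.
Rule 3 (final cluster simplification): /t/ is the second consonant of a word-final cluster /kt/, so it deletes. /zidunxuerorruikt/ → zidunxuerorruik.

zidunxuerorruik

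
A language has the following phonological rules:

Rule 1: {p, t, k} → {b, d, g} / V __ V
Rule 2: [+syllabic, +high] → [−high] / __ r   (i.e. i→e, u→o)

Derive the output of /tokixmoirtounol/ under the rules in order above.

togixmoertounol

Rule 1 (intervocalic voicing): /k/ is a voiceless stop between vowels /o/ and /i/, so it voices to [g]. /tokixmoirtounol/ → togixmoirtounol.
Rule 2 (pre-rhotic lowering): /i/ is a high vowel immediately before /r/, so it lowers to [e]. /togixmoirtounol/ → togixmoertounol.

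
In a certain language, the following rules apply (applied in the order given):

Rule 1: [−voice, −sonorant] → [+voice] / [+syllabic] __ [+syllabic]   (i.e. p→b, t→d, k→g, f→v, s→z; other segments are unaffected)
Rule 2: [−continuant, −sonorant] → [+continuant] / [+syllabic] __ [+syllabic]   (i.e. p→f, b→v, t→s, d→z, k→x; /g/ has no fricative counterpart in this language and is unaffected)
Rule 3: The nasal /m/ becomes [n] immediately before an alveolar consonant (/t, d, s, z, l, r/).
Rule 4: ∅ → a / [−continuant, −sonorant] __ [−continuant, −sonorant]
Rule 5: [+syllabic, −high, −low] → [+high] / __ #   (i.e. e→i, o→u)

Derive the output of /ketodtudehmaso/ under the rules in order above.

Rule 1 (intervocalic voicing): /t/ is a voiceless obstruent between vowels /e/ and /o/, so it voices to [d]. /s/ is a voiceless obstruent between vowels /a/ and /o/, so it voices to [z]. /ketodtudehmaso/ → kedodtudehmazo.
Rule 2 (intervocalic spirantization): /d/ is a stop between vowels /e/ and /o/, so it spirantizes to the fricative [z]. /d/ is a stop between vowels /u/ and /e/, so it spirantizes to the fricative [z]. /kedodtudehmazo/ → kezodtuzehmazo.
Rule 3 (nasal place assimilation): no segment meets the environment; /kezodtuzehmazo/ is unchanged.
Rule 4 (stop-cluster a-epenthesis): /d/ and /t/ form a stop–stop cluster, so [a] is inserted between them. /kezodtuzehmazo/ → kezodatuzehmazo.
Rule 5 (final vowel raising): /o/ is a mid vowel in word-final position, so it raises to [u]. /kezodatuzehmazo/ → kezodatuzehmazu.

kezodatuzehmazu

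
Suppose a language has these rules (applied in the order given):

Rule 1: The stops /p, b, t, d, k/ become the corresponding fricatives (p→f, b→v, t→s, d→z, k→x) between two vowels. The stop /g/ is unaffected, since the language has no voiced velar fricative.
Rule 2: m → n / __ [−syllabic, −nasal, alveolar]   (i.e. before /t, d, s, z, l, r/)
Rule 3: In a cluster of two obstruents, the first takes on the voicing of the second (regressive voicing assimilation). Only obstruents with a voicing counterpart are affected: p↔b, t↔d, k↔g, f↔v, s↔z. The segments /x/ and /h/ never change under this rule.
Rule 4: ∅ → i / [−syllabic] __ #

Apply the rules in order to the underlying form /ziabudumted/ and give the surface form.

ziavuzuntedi

Rule 1 (intervocalic spirantization): /b/ is a stop between vowels /a/ and /u/, so it spirantizes to the fricative [v]. /d/ is a stop between vowels /u/ and /u/, so it spirantizes to the fricative [z]. /ziabudumted/ → ziavuzumted.
Rule 2 (nasal place assimilation): /m/ precedes the alveolar consonant /t/, so it assimilates in place to [n]. /ziavuzumted/ → ziavuzunted.
Rule 3 (regressive voicing assimilation): no segment meets the environment; /ziavuzunted/ is unchanged.
Rule 4 (final i-epenthesis): the form ends in the consonant /d/, so [i] is inserted word-finally. /ziavuzunted/ → ziavuzuntedi.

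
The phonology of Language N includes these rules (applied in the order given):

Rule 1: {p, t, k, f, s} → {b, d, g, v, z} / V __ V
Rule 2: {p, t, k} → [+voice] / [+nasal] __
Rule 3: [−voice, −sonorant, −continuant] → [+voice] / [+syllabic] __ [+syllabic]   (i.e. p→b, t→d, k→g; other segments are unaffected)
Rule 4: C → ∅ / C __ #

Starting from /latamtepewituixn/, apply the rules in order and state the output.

ladamdebewiduix

Rule 1 (intervocalic voicing): /t/ is a voiceless obstruent between vowels /a/ and /a/, so it voices to [d]. /p/ is a voiceless obstruent between vowels /e/ and /e/, so it voices to [b]. /t/ is a voiceless obstruent between vowels /i/ and /u/, so it voices to [d]. /latamtepewituixn/ → ladamtebewiduixn.
Rule 2 (post-nasal voicing): /t/ is a voiceless stop immediately after the nasal /m/, so it voices to [d]. /ladamtebewiduixn/ → ladamdebewiduixn.
Rule 3 (intervocalic voicing): no segment meets the environment; /ladamdebewiduixn/ is unchanged.
Rule 4 (final cluster simplification): /n/ is the second consonant of a word-final cluster /xn/, so it deletes. /ladamdebewiduixn/ → ladamdebewiduix.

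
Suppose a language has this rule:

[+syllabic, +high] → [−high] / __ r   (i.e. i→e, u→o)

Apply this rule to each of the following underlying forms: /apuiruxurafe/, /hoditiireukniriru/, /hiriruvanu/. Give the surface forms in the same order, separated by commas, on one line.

/apuiruxurafe/: /i/ is a high vowel immediately before /r/, so it lowers to [e]. /u/ is a high vowel immediately before /r/, so it lowers to [o]. → [apueruxorafe].
/hoditiireukniriru/: /i/ is a high vowel immediately before /r/, so it lowers to [e]. /i/ is a high vowel immediately before /r/, so it lowers to [e]. /i/ is a high vowel immediately before /r/, so it lowers to [e]. → [hoditiereuknereru].
/hiriruvanu/: /i/ is a high vowel immediately before /r/, so it lowers to [e]. /i/ is a high vowel immediately before /r/, so it lowers to [e]. → [hereruvanu].

apueruxorafe, hoditiereuknereru, hereruvanu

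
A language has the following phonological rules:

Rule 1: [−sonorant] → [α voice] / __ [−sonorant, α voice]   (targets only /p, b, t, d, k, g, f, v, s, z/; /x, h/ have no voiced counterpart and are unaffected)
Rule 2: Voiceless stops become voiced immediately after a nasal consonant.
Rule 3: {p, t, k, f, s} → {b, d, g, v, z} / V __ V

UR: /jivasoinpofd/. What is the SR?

jivazoinbovd

Rule 1 (regressive voicing assimilation): /f/ precedes the voiced obstruent /d/, so it voices to [v] by assimilation. /jivasoinpofd/ → jivasoinpovd.
Rule 2 (post-nasal voicing): /p/ is a voiceless stop immediately after the nasal /n/, so it voices to [b]. /jivasoinpovd/ → jivasoinbovd.
Rule 3 (intervocalic voicing): /s/ is a voiceless obstruent between vowels /a/ and /o/, so it voices to [z]. /jivasoinbovd/ → jivazoinbovd.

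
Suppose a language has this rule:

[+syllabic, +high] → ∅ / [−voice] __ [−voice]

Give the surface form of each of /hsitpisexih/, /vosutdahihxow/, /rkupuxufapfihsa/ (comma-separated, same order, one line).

/hsitpisexih/: /i/ is a high vowel flanked by voiceless consonants /s/ and /t/, so it deletes. /i/ is a high vowel flanked by voiceless consonants /p/ and /s/, so it deletes. /i/ is a high vowel flanked by voiceless consonants /x/ and /h/, so it deletes. → [hstpsexh].
/vosutdahihxow/: /u/ is a high vowel flanked by voiceless consonants /s/ and /t/, so it deletes. /i/ is a high vowel flanked by voiceless consonants /h/ and /h/, so it deletes. → [vostdahhxow].
/rkupuxufapfihsa/: /u/ is a high vowel flanked by voiceless consonants /k/ and /p/, so it deletes. /u/ is a high vowel flanked by voiceless consonants /p/ and /x/, so it deletes. /u/ is a high vowel flanked by voiceless consonants /x/ and /f/, so it deletes. /i/ is a high vowel flanked by voiceless consonants /f/ and /h/, so it deletes. → [rkpxfapfhsa].

hstpsexh, vostdahhxow, rkpxfapfhsa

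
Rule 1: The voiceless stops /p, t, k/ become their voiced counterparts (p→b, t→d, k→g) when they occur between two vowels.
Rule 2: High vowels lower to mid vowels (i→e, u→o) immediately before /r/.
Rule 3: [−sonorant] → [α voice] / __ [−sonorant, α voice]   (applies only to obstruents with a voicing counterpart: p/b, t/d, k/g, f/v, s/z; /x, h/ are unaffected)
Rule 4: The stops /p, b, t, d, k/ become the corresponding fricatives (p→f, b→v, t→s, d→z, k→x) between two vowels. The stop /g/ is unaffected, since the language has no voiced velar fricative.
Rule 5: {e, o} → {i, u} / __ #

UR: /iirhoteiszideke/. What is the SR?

Rule 1 (intervocalic voicing): /t/ is a voiceless stop between vowels /o/ and /e/, so it voices to [d]. /k/ is a voiceless stop between vowels /e/ and /e/, so it voices to [g]. /iirhoteiszideke/ → iirhodeiszidege.
Rule 2 (pre-rhotic lowering): /i/ is a high vowel immediately before /r/, so it lowers to [e]. /iirhodeiszidege/ → ierhodeiszidege.
Rule 3 (regressive voicing assimilation): /s/ precedes the voiced obstruent /z/, so it voices to [z] by assimilation. /ierhodeiszidege/ → ierhodeizzidege.
Rule 4 (intervocalic spirantization): /d/ is a stop between vowels /o/ and /e/, so it spirantizes to the fricative [z]. /d/ is a stop between vowels /i/ and /e/, so it spirantizes to the fricative [z]. /ierhodeizzidege/ → ierhozeizzizege.
Rule 5 (final vowel raising): /e/ is a mid vowel in word-final position, so it raises to [i]. /ierhozeizzizege/ → ierhozeizzizegi.

ierhozeizzizegi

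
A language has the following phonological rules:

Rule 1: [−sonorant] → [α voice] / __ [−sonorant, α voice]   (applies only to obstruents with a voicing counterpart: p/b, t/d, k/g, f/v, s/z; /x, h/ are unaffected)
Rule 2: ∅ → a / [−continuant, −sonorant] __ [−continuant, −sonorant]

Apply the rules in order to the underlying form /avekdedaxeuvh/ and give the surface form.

avegadedaxeufh

Rule 1 (regressive voicing assimilation): /k/ precedes the voiced obstruent /d/, so it voices to [g] by assimilation. /v/ precedes the voiceless obstruent /h/, so it devoices to [f] by assimilation. /avekdedaxeuvh/ → avegdedaxeufh.
Rule 2 (stop-cluster a-epenthesis): /g/ and /d/ form a stop–stop cluster, so [a] is inserted between them. /avegdedaxeufh/ → avegadedaxeufh.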